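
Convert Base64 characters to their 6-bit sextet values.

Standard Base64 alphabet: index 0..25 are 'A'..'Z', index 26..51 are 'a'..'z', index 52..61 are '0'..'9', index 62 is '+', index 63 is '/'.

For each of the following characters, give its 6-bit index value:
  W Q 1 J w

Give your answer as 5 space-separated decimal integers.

'W': A..Z range, ord('W') − ord('A') = 22
'Q': A..Z range, ord('Q') − ord('A') = 16
'1': 0..9 range, 52 + ord('1') − ord('0') = 53
'J': A..Z range, ord('J') − ord('A') = 9
'w': a..z range, 26 + ord('w') − ord('a') = 48

Answer: 22 16 53 9 48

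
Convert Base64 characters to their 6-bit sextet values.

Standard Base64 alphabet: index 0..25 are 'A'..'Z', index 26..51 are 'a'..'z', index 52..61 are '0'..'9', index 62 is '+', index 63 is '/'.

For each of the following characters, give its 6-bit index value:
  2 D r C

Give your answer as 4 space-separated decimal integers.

'2': 0..9 range, 52 + ord('2') − ord('0') = 54
'D': A..Z range, ord('D') − ord('A') = 3
'r': a..z range, 26 + ord('r') − ord('a') = 43
'C': A..Z range, ord('C') − ord('A') = 2

Answer: 54 3 43 2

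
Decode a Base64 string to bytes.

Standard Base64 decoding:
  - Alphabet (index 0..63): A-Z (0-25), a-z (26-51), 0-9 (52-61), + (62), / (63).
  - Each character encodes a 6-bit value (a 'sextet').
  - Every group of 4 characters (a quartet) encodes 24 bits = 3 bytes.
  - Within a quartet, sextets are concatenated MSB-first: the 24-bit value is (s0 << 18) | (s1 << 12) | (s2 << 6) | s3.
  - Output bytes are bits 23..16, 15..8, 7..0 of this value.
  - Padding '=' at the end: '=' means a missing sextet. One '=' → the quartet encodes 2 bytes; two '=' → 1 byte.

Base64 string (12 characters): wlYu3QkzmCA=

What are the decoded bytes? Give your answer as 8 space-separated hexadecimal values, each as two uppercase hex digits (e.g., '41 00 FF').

After char 0 ('w'=48): chars_in_quartet=1 acc=0x30 bytes_emitted=0
After char 1 ('l'=37): chars_in_quartet=2 acc=0xC25 bytes_emitted=0
After char 2 ('Y'=24): chars_in_quartet=3 acc=0x30958 bytes_emitted=0
After char 3 ('u'=46): chars_in_quartet=4 acc=0xC2562E -> emit C2 56 2E, reset; bytes_emitted=3
After char 4 ('3'=55): chars_in_quartet=1 acc=0x37 bytes_emitted=3
After char 5 ('Q'=16): chars_in_quartet=2 acc=0xDD0 bytes_emitted=3
After char 6 ('k'=36): chars_in_quartet=3 acc=0x37424 bytes_emitted=3
After char 7 ('z'=51): chars_in_quartet=4 acc=0xDD0933 -> emit DD 09 33, reset; bytes_emitted=6
After char 8 ('m'=38): chars_in_quartet=1 acc=0x26 bytes_emitted=6
After char 9 ('C'=2): chars_in_quartet=2 acc=0x982 bytes_emitted=6
After char 10 ('A'=0): chars_in_quartet=3 acc=0x26080 bytes_emitted=6
Padding '=': partial quartet acc=0x26080 -> emit 98 20; bytes_emitted=8

Answer: C2 56 2E DD 09 33 98 20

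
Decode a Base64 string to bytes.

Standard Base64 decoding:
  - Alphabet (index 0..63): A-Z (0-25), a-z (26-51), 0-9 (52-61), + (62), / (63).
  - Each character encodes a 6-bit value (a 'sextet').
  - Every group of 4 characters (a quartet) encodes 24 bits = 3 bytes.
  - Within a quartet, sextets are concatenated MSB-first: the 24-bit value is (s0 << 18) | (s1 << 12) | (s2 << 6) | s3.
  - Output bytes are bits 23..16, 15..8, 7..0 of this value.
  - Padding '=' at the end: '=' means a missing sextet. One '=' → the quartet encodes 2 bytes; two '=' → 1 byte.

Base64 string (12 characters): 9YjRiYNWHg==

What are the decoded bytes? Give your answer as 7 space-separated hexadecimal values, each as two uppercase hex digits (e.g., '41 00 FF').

After char 0 ('9'=61): chars_in_quartet=1 acc=0x3D bytes_emitted=0
After char 1 ('Y'=24): chars_in_quartet=2 acc=0xF58 bytes_emitted=0
After char 2 ('j'=35): chars_in_quartet=3 acc=0x3D623 bytes_emitted=0
After char 3 ('R'=17): chars_in_quartet=4 acc=0xF588D1 -> emit F5 88 D1, reset; bytes_emitted=3
After char 4 ('i'=34): chars_in_quartet=1 acc=0x22 bytes_emitted=3
After char 5 ('Y'=24): chars_in_quartet=2 acc=0x898 bytes_emitted=3
After char 6 ('N'=13): chars_in_quartet=3 acc=0x2260D bytes_emitted=3
After char 7 ('W'=22): chars_in_quartet=4 acc=0x898356 -> emit 89 83 56, reset; bytes_emitted=6
After char 8 ('H'=7): chars_in_quartet=1 acc=0x7 bytes_emitted=6
After char 9 ('g'=32): chars_in_quartet=2 acc=0x1E0 bytes_emitted=6
Padding '==': partial quartet acc=0x1E0 -> emit 1E; bytes_emitted=7

Answer: F5 88 D1 89 83 56 1E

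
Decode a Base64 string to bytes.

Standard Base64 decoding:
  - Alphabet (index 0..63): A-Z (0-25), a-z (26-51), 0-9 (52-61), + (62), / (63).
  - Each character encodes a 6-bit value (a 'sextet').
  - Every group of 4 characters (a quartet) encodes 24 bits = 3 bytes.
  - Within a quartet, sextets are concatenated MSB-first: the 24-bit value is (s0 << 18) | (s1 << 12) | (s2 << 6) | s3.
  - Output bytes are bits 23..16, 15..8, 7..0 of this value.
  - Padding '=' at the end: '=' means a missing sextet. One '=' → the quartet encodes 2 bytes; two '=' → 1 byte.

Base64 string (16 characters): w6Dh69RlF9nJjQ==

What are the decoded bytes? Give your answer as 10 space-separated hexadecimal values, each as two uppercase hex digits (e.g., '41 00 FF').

Answer: C3 A0 E1 EB D4 65 17 D9 C9 8D

Derivation:
After char 0 ('w'=48): chars_in_quartet=1 acc=0x30 bytes_emitted=0
After char 1 ('6'=58): chars_in_quartet=2 acc=0xC3A bytes_emitted=0
After char 2 ('D'=3): chars_in_quartet=3 acc=0x30E83 bytes_emitted=0
After char 3 ('h'=33): chars_in_quartet=4 acc=0xC3A0E1 -> emit C3 A0 E1, reset; bytes_emitted=3
After char 4 ('6'=58): chars_in_quartet=1 acc=0x3A bytes_emitted=3
After char 5 ('9'=61): chars_in_quartet=2 acc=0xEBD bytes_emitted=3
After char 6 ('R'=17): chars_in_quartet=3 acc=0x3AF51 bytes_emitted=3
After char 7 ('l'=37): chars_in_quartet=4 acc=0xEBD465 -> emit EB D4 65, reset; bytes_emitted=6
After char 8 ('F'=5): chars_in_quartet=1 acc=0x5 bytes_emitted=6
After char 9 ('9'=61): chars_in_quartet=2 acc=0x17D bytes_emitted=6
After char 10 ('n'=39): chars_in_quartet=3 acc=0x5F67 bytes_emitted=6
After char 11 ('J'=9): chars_in_quartet=4 acc=0x17D9C9 -> emit 17 D9 C9, reset; bytes_emitted=9
After char 12 ('j'=35): chars_in_quartet=1 acc=0x23 bytes_emitted=9
After char 13 ('Q'=16): chars_in_quartet=2 acc=0x8D0 bytes_emitted=9
Padding '==': partial quartet acc=0x8D0 -> emit 8D; bytes_emitted=10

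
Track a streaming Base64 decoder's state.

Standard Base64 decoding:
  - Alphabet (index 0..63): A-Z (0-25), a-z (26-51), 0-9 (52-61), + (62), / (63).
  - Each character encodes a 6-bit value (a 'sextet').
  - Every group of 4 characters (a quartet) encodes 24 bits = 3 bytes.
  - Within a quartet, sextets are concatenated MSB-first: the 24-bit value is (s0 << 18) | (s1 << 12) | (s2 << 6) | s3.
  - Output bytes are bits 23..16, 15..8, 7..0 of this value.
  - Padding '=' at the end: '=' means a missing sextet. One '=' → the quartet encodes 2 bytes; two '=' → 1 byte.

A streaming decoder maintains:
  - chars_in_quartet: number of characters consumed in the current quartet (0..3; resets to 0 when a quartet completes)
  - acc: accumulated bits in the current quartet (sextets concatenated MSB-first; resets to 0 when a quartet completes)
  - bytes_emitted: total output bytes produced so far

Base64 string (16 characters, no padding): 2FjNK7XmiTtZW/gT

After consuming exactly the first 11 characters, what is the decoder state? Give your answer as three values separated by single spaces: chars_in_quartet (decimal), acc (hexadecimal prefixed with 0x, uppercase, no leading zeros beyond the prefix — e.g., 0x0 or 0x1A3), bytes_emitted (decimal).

Answer: 3 0x224ED 6

Derivation:
After char 0 ('2'=54): chars_in_quartet=1 acc=0x36 bytes_emitted=0
After char 1 ('F'=5): chars_in_quartet=2 acc=0xD85 bytes_emitted=0
After char 2 ('j'=35): chars_in_quartet=3 acc=0x36163 bytes_emitted=0
After char 3 ('N'=13): chars_in_quartet=4 acc=0xD858CD -> emit D8 58 CD, reset; bytes_emitted=3
After char 4 ('K'=10): chars_in_quartet=1 acc=0xA bytes_emitted=3
After char 5 ('7'=59): chars_in_quartet=2 acc=0x2BB bytes_emitted=3
After char 6 ('X'=23): chars_in_quartet=3 acc=0xAED7 bytes_emitted=3
After char 7 ('m'=38): chars_in_quartet=4 acc=0x2BB5E6 -> emit 2B B5 E6, reset; bytes_emitted=6
After char 8 ('i'=34): chars_in_quartet=1 acc=0x22 bytes_emitted=6
After char 9 ('T'=19): chars_in_quartet=2 acc=0x893 bytes_emitted=6
After char 10 ('t'=45): chars_in_quartet=3 acc=0x224ED bytes_emitted=6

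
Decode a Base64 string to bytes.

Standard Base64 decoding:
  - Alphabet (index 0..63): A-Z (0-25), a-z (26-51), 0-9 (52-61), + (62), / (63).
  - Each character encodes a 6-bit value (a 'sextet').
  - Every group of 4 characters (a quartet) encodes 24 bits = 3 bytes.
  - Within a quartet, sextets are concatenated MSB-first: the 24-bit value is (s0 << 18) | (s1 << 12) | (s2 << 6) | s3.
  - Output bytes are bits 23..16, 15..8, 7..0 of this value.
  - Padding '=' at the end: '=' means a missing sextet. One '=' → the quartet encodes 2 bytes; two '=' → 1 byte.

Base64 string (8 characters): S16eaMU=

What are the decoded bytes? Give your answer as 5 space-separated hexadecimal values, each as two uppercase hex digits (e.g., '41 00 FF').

Answer: 4B 5E 9E 68 C5

Derivation:
After char 0 ('S'=18): chars_in_quartet=1 acc=0x12 bytes_emitted=0
After char 1 ('1'=53): chars_in_quartet=2 acc=0x4B5 bytes_emitted=0
After char 2 ('6'=58): chars_in_quartet=3 acc=0x12D7A bytes_emitted=0
After char 3 ('e'=30): chars_in_quartet=4 acc=0x4B5E9E -> emit 4B 5E 9E, reset; bytes_emitted=3
After char 4 ('a'=26): chars_in_quartet=1 acc=0x1A bytes_emitted=3
After char 5 ('M'=12): chars_in_quartet=2 acc=0x68C bytes_emitted=3
After char 6 ('U'=20): chars_in_quartet=3 acc=0x1A314 bytes_emitted=3
Padding '=': partial quartet acc=0x1A314 -> emit 68 C5; bytes_emitted=5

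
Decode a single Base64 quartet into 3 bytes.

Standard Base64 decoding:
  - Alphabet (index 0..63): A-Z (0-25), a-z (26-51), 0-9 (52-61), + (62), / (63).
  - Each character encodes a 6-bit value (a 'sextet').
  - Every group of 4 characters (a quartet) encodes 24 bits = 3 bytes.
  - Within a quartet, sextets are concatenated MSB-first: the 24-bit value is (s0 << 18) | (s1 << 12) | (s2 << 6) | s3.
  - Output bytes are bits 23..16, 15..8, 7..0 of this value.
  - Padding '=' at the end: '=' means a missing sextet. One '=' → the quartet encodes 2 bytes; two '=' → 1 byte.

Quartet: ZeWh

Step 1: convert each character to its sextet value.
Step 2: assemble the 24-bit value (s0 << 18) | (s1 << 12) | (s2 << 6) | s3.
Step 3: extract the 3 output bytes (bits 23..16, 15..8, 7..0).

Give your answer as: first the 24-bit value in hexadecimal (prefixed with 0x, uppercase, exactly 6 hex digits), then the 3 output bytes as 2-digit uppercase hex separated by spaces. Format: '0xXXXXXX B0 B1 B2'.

Sextets: Z=25, e=30, W=22, h=33
24-bit: (25<<18) | (30<<12) | (22<<6) | 33
      = 0x640000 | 0x01E000 | 0x000580 | 0x000021
      = 0x65E5A1
Bytes: (v>>16)&0xFF=65, (v>>8)&0xFF=E5, v&0xFF=A1

Answer: 0x65E5A1 65 E5 A1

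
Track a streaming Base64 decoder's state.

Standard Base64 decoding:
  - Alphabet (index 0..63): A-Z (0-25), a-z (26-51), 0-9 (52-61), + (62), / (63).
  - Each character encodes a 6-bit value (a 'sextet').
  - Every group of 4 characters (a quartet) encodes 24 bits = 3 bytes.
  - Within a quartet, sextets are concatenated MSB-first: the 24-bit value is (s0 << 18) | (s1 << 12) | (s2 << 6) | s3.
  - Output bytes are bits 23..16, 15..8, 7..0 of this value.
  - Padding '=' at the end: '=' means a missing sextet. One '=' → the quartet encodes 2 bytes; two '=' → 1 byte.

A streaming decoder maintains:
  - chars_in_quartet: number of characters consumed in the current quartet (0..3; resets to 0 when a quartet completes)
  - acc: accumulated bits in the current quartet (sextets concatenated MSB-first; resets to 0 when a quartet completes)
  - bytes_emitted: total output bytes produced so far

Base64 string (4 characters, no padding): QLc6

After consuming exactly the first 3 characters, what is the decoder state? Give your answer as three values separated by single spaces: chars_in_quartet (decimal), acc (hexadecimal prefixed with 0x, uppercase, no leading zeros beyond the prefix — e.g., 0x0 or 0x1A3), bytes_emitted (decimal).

Answer: 3 0x102DC 0

Derivation:
After char 0 ('Q'=16): chars_in_quartet=1 acc=0x10 bytes_emitted=0
After char 1 ('L'=11): chars_in_quartet=2 acc=0x40B bytes_emitted=0
After char 2 ('c'=28): chars_in_quartet=3 acc=0x102DC bytes_emitted=0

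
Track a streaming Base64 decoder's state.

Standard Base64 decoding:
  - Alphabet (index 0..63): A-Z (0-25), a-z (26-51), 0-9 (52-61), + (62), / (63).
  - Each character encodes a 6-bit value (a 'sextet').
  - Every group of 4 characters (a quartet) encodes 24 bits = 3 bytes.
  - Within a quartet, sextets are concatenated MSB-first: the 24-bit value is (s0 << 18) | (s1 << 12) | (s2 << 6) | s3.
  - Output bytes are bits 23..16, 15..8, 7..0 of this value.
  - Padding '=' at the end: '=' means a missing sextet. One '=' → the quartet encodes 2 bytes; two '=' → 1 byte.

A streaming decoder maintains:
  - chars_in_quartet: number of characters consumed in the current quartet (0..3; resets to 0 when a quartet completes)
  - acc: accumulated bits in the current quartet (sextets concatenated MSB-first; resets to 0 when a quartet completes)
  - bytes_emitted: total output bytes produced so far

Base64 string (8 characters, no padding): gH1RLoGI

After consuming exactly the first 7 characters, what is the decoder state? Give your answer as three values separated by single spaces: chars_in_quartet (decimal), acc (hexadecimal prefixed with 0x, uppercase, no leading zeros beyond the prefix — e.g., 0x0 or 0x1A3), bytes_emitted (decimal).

After char 0 ('g'=32): chars_in_quartet=1 acc=0x20 bytes_emitted=0
After char 1 ('H'=7): chars_in_quartet=2 acc=0x807 bytes_emitted=0
After char 2 ('1'=53): chars_in_quartet=3 acc=0x201F5 bytes_emitted=0
After char 3 ('R'=17): chars_in_quartet=4 acc=0x807D51 -> emit 80 7D 51, reset; bytes_emitted=3
After char 4 ('L'=11): chars_in_quartet=1 acc=0xB bytes_emitted=3
After char 5 ('o'=40): chars_in_quartet=2 acc=0x2E8 bytes_emitted=3
After char 6 ('G'=6): chars_in_quartet=3 acc=0xBA06 bytes_emitted=3

Answer: 3 0xBA06 3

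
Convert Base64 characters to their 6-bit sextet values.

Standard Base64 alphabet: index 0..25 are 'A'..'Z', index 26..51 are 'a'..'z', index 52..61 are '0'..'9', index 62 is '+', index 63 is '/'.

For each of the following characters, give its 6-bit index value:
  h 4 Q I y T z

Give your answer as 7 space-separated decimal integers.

'h': a..z range, 26 + ord('h') − ord('a') = 33
'4': 0..9 range, 52 + ord('4') − ord('0') = 56
'Q': A..Z range, ord('Q') − ord('A') = 16
'I': A..Z range, ord('I') − ord('A') = 8
'y': a..z range, 26 + ord('y') − ord('a') = 50
'T': A..Z range, ord('T') − ord('A') = 19
'z': a..z range, 26 + ord('z') − ord('a') = 51

Answer: 33 56 16 8 50 19 51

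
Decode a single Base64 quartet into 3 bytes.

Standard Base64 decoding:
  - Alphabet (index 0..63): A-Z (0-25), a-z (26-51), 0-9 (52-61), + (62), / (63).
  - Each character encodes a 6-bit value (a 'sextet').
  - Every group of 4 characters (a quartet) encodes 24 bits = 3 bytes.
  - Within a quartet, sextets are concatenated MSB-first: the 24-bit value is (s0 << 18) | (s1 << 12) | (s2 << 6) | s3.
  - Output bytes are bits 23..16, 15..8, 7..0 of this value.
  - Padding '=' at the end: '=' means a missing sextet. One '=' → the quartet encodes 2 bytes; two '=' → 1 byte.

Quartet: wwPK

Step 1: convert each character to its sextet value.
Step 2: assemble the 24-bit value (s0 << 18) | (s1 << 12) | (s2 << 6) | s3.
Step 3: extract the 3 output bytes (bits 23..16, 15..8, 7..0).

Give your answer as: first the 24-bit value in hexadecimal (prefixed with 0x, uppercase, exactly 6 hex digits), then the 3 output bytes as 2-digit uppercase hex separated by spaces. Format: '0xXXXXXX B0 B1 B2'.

Sextets: w=48, w=48, P=15, K=10
24-bit: (48<<18) | (48<<12) | (15<<6) | 10
      = 0xC00000 | 0x030000 | 0x0003C0 | 0x00000A
      = 0xC303CA
Bytes: (v>>16)&0xFF=C3, (v>>8)&0xFF=03, v&0xFF=CA

Answer: 0xC303CA C3 03 CA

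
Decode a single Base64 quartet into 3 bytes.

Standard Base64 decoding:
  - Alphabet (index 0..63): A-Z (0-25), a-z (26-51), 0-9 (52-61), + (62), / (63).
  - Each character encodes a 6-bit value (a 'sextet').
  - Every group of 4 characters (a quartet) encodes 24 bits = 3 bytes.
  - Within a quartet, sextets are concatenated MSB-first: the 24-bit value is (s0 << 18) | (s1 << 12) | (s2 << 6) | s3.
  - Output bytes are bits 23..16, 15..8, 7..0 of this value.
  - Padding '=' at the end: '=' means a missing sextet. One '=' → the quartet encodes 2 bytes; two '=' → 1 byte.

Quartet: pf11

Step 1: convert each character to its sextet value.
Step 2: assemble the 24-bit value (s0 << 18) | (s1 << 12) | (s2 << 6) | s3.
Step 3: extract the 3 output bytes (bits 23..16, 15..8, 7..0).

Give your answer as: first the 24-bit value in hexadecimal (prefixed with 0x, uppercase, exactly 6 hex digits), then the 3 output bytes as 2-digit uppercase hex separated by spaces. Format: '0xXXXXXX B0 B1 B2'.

Sextets: p=41, f=31, 1=53, 1=53
24-bit: (41<<18) | (31<<12) | (53<<6) | 53
      = 0xA40000 | 0x01F000 | 0x000D40 | 0x000035
      = 0xA5FD75
Bytes: (v>>16)&0xFF=A5, (v>>8)&0xFF=FD, v&0xFF=75

Answer: 0xA5FD75 A5 FD 75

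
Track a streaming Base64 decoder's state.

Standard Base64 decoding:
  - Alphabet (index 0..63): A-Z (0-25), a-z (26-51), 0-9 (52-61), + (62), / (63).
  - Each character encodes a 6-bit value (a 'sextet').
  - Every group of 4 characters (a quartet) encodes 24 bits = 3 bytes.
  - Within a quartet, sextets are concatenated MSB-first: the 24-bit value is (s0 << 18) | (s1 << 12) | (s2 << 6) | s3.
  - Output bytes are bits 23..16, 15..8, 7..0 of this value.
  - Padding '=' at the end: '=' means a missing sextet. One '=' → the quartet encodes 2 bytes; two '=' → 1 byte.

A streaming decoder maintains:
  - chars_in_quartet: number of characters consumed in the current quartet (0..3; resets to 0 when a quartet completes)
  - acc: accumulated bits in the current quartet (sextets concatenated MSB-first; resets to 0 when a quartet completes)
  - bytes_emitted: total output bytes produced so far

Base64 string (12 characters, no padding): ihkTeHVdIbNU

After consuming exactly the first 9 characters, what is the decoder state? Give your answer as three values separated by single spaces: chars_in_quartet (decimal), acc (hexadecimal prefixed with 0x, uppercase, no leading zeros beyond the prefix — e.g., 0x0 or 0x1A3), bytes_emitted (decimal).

Answer: 1 0x8 6

Derivation:
After char 0 ('i'=34): chars_in_quartet=1 acc=0x22 bytes_emitted=0
After char 1 ('h'=33): chars_in_quartet=2 acc=0x8A1 bytes_emitted=0
After char 2 ('k'=36): chars_in_quartet=3 acc=0x22864 bytes_emitted=0
After char 3 ('T'=19): chars_in_quartet=4 acc=0x8A1913 -> emit 8A 19 13, reset; bytes_emitted=3
After char 4 ('e'=30): chars_in_quartet=1 acc=0x1E bytes_emitted=3
After char 5 ('H'=7): chars_in_quartet=2 acc=0x787 bytes_emitted=3
After char 6 ('V'=21): chars_in_quartet=3 acc=0x1E1D5 bytes_emitted=3
After char 7 ('d'=29): chars_in_quartet=4 acc=0x78755D -> emit 78 75 5D, reset; bytes_emitted=6
After char 8 ('I'=8): chars_in_quartet=1 acc=0x8 bytes_emitted=6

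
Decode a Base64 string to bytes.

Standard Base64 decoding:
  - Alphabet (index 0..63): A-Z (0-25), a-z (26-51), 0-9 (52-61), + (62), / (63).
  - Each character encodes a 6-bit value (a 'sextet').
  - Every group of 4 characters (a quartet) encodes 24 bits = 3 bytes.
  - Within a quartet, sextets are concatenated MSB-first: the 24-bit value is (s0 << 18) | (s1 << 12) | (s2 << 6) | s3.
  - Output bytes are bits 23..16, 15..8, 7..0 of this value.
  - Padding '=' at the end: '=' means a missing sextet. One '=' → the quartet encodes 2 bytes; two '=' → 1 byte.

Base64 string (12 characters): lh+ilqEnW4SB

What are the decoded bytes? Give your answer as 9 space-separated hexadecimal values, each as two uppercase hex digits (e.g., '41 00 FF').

After char 0 ('l'=37): chars_in_quartet=1 acc=0x25 bytes_emitted=0
After char 1 ('h'=33): chars_in_quartet=2 acc=0x961 bytes_emitted=0
After char 2 ('+'=62): chars_in_quartet=3 acc=0x2587E bytes_emitted=0
After char 3 ('i'=34): chars_in_quartet=4 acc=0x961FA2 -> emit 96 1F A2, reset; bytes_emitted=3
After char 4 ('l'=37): chars_in_quartet=1 acc=0x25 bytes_emitted=3
After char 5 ('q'=42): chars_in_quartet=2 acc=0x96A bytes_emitted=3
After char 6 ('E'=4): chars_in_quartet=3 acc=0x25A84 bytes_emitted=3
After char 7 ('n'=39): chars_in_quartet=4 acc=0x96A127 -> emit 96 A1 27, reset; bytes_emitted=6
After char 8 ('W'=22): chars_in_quartet=1 acc=0x16 bytes_emitted=6
After char 9 ('4'=56): chars_in_quartet=2 acc=0x5B8 bytes_emitted=6
After char 10 ('S'=18): chars_in_quartet=3 acc=0x16E12 bytes_emitted=6
After char 11 ('B'=1): chars_in_quartet=4 acc=0x5B8481 -> emit 5B 84 81, reset; bytes_emitted=9

Answer: 96 1F A2 96 A1 27 5B 84 81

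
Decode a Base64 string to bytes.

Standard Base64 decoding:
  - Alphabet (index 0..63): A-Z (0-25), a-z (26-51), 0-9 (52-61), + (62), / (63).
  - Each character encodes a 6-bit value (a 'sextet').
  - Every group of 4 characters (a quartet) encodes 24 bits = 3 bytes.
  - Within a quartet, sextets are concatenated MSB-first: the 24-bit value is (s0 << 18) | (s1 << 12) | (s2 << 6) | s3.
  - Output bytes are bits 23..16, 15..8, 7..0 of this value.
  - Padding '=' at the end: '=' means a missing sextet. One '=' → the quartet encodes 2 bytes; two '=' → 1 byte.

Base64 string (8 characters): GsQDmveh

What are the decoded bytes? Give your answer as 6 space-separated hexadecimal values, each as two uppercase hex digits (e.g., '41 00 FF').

After char 0 ('G'=6): chars_in_quartet=1 acc=0x6 bytes_emitted=0
After char 1 ('s'=44): chars_in_quartet=2 acc=0x1AC bytes_emitted=0
After char 2 ('Q'=16): chars_in_quartet=3 acc=0x6B10 bytes_emitted=0
After char 3 ('D'=3): chars_in_quartet=4 acc=0x1AC403 -> emit 1A C4 03, reset; bytes_emitted=3
After char 4 ('m'=38): chars_in_quartet=1 acc=0x26 bytes_emitted=3
After char 5 ('v'=47): chars_in_quartet=2 acc=0x9AF bytes_emitted=3
After char 6 ('e'=30): chars_in_quartet=3 acc=0x26BDE bytes_emitted=3
After char 7 ('h'=33): chars_in_quartet=4 acc=0x9AF7A1 -> emit 9A F7 A1, reset; bytes_emitted=6

Answer: 1A C4 03 9A F7 A1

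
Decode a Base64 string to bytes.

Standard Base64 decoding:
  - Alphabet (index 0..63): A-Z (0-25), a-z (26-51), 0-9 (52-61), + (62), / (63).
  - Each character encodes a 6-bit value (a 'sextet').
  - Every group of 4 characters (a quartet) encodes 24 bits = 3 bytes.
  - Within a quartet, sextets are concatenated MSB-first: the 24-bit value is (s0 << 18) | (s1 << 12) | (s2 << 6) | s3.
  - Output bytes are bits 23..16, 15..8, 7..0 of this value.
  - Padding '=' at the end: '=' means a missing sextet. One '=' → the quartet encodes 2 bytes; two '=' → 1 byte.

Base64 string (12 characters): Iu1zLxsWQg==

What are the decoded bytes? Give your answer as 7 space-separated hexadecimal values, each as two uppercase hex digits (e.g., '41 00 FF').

After char 0 ('I'=8): chars_in_quartet=1 acc=0x8 bytes_emitted=0
After char 1 ('u'=46): chars_in_quartet=2 acc=0x22E bytes_emitted=0
After char 2 ('1'=53): chars_in_quartet=3 acc=0x8BB5 bytes_emitted=0
After char 3 ('z'=51): chars_in_quartet=4 acc=0x22ED73 -> emit 22 ED 73, reset; bytes_emitted=3
After char 4 ('L'=11): chars_in_quartet=1 acc=0xB bytes_emitted=3
After char 5 ('x'=49): chars_in_quartet=2 acc=0x2F1 bytes_emitted=3
After char 6 ('s'=44): chars_in_quartet=3 acc=0xBC6C bytes_emitted=3
After char 7 ('W'=22): chars_in_quartet=4 acc=0x2F1B16 -> emit 2F 1B 16, reset; bytes_emitted=6
After char 8 ('Q'=16): chars_in_quartet=1 acc=0x10 bytes_emitted=6
After char 9 ('g'=32): chars_in_quartet=2 acc=0x420 bytes_emitted=6
Padding '==': partial quartet acc=0x420 -> emit 42; bytes_emitted=7

Answer: 22 ED 73 2F 1B 16 42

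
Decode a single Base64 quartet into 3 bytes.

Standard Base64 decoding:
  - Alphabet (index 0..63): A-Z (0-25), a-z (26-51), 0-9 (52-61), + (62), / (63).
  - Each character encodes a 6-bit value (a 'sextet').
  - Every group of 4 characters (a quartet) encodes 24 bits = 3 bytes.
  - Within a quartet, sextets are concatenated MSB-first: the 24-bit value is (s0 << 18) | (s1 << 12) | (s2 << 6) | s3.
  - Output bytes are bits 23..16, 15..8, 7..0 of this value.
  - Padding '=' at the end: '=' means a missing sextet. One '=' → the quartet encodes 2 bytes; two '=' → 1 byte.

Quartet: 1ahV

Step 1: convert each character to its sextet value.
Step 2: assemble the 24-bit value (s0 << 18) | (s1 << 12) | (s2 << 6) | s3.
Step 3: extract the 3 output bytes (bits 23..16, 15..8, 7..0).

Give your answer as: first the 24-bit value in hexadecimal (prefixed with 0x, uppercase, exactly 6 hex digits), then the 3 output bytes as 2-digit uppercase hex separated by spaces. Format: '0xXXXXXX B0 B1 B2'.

Sextets: 1=53, a=26, h=33, V=21
24-bit: (53<<18) | (26<<12) | (33<<6) | 21
      = 0xD40000 | 0x01A000 | 0x000840 | 0x000015
      = 0xD5A855
Bytes: (v>>16)&0xFF=D5, (v>>8)&0xFF=A8, v&0xFF=55

Answer: 0xD5A855 D5 A8 55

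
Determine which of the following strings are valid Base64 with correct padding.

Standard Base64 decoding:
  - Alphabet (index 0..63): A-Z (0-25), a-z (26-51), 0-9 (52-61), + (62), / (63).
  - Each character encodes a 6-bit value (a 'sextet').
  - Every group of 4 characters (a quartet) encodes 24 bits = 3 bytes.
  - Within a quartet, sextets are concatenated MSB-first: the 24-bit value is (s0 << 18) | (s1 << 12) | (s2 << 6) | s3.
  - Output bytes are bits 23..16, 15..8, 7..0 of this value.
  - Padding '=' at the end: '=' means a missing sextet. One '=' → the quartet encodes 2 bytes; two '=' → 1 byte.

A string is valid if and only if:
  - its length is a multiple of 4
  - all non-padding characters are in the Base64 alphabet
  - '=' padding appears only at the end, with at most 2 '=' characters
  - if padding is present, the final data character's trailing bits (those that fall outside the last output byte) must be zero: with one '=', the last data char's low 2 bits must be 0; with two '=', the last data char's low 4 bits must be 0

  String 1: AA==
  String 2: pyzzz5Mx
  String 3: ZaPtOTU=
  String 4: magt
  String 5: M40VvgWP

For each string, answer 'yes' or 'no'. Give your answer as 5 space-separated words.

Answer: yes yes yes yes yes

Derivation:
String 1: 'AA==' → valid
String 2: 'pyzzz5Mx' → valid
String 3: 'ZaPtOTU=' → valid
String 4: 'magt' → valid
String 5: 'M40VvgWP' → valid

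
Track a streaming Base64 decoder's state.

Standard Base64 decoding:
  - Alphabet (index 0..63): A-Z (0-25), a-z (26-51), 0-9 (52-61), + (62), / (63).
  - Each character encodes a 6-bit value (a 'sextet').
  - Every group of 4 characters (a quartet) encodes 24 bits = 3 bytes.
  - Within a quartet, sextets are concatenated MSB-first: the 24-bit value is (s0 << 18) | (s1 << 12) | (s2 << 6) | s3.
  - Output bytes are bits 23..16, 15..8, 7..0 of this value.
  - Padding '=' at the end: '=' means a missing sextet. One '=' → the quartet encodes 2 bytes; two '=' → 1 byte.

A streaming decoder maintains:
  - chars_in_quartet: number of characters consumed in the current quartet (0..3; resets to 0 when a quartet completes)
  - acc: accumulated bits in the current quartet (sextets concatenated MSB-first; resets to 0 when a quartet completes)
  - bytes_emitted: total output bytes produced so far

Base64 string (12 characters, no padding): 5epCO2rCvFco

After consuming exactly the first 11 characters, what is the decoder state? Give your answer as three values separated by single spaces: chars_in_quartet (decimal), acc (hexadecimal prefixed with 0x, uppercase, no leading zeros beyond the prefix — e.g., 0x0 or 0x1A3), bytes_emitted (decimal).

After char 0 ('5'=57): chars_in_quartet=1 acc=0x39 bytes_emitted=0
After char 1 ('e'=30): chars_in_quartet=2 acc=0xE5E bytes_emitted=0
After char 2 ('p'=41): chars_in_quartet=3 acc=0x397A9 bytes_emitted=0
After char 3 ('C'=2): chars_in_quartet=4 acc=0xE5EA42 -> emit E5 EA 42, reset; bytes_emitted=3
After char 4 ('O'=14): chars_in_quartet=1 acc=0xE bytes_emitted=3
After char 5 ('2'=54): chars_in_quartet=2 acc=0x3B6 bytes_emitted=3
After char 6 ('r'=43): chars_in_quartet=3 acc=0xEDAB bytes_emitted=3
After char 7 ('C'=2): chars_in_quartet=4 acc=0x3B6AC2 -> emit 3B 6A C2, reset; bytes_emitted=6
After char 8 ('v'=47): chars_in_quartet=1 acc=0x2F bytes_emitted=6
After char 9 ('F'=5): chars_in_quartet=2 acc=0xBC5 bytes_emitted=6
After char 10 ('c'=28): chars_in_quartet=3 acc=0x2F15C bytes_emitted=6

Answer: 3 0x2F15C 6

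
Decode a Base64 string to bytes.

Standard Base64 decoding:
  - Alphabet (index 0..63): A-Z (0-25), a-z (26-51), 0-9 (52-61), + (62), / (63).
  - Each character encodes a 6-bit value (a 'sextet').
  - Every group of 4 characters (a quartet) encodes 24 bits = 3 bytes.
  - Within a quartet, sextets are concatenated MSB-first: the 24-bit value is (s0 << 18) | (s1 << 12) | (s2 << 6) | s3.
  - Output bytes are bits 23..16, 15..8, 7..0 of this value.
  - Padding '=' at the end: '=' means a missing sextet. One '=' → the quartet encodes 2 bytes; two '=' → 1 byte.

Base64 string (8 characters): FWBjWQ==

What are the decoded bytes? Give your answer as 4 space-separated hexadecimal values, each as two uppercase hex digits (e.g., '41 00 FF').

Answer: 15 60 63 59

Derivation:
After char 0 ('F'=5): chars_in_quartet=1 acc=0x5 bytes_emitted=0
After char 1 ('W'=22): chars_in_quartet=2 acc=0x156 bytes_emitted=0
After char 2 ('B'=1): chars_in_quartet=3 acc=0x5581 bytes_emitted=0
After char 3 ('j'=35): chars_in_quartet=4 acc=0x156063 -> emit 15 60 63, reset; bytes_emitted=3
After char 4 ('W'=22): chars_in_quartet=1 acc=0x16 bytes_emitted=3
After char 5 ('Q'=16): chars_in_quartet=2 acc=0x590 bytes_emitted=3
Padding '==': partial quartet acc=0x590 -> emit 59; bytes_emitted=4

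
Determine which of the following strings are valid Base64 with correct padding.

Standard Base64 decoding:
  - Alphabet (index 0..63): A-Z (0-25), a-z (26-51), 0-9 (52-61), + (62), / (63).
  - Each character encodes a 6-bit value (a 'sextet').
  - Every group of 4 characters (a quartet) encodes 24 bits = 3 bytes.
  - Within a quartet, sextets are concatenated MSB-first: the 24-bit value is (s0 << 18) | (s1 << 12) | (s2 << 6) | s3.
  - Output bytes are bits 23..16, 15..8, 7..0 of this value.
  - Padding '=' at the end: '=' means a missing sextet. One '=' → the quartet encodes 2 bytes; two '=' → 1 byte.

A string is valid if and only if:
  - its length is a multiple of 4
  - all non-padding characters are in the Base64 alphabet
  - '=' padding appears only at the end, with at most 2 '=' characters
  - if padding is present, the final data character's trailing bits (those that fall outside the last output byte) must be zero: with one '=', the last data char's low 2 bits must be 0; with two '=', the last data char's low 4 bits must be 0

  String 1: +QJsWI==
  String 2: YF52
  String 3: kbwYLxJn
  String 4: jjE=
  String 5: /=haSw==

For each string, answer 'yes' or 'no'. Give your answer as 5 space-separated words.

Answer: no yes yes yes no

Derivation:
String 1: '+QJsWI==' → invalid (bad trailing bits)
String 2: 'YF52' → valid
String 3: 'kbwYLxJn' → valid
String 4: 'jjE=' → valid
String 5: '/=haSw==' → invalid (bad char(s): ['=']; '=' in middle)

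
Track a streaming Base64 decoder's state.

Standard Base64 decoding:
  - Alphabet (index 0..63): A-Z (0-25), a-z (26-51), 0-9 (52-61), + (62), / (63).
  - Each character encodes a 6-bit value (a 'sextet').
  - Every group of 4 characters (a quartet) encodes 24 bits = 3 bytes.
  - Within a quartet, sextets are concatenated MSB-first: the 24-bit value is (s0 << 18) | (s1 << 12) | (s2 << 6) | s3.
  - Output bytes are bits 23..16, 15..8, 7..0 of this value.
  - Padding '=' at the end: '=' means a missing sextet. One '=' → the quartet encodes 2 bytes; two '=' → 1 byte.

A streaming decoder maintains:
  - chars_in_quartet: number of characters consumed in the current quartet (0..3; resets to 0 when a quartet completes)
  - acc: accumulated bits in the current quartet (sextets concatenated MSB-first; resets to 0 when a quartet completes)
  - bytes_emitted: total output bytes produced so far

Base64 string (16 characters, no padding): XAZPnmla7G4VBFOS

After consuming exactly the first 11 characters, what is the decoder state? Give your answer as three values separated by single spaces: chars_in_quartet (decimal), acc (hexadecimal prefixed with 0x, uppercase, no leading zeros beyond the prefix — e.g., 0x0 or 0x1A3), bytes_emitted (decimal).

Answer: 3 0x3B1B8 6

Derivation:
After char 0 ('X'=23): chars_in_quartet=1 acc=0x17 bytes_emitted=0
After char 1 ('A'=0): chars_in_quartet=2 acc=0x5C0 bytes_emitted=0
After char 2 ('Z'=25): chars_in_quartet=3 acc=0x17019 bytes_emitted=0
After char 3 ('P'=15): chars_in_quartet=4 acc=0x5C064F -> emit 5C 06 4F, reset; bytes_emitted=3
After char 4 ('n'=39): chars_in_quartet=1 acc=0x27 bytes_emitted=3
After char 5 ('m'=38): chars_in_quartet=2 acc=0x9E6 bytes_emitted=3
After char 6 ('l'=37): chars_in_quartet=3 acc=0x279A5 bytes_emitted=3
After char 7 ('a'=26): chars_in_quartet=4 acc=0x9E695A -> emit 9E 69 5A, reset; bytes_emitted=6
After char 8 ('7'=59): chars_in_quartet=1 acc=0x3B bytes_emitted=6
After char 9 ('G'=6): chars_in_quartet=2 acc=0xEC6 bytes_emitted=6
After char 10 ('4'=56): chars_in_quartet=3 acc=0x3B1B8 bytes_emitted=6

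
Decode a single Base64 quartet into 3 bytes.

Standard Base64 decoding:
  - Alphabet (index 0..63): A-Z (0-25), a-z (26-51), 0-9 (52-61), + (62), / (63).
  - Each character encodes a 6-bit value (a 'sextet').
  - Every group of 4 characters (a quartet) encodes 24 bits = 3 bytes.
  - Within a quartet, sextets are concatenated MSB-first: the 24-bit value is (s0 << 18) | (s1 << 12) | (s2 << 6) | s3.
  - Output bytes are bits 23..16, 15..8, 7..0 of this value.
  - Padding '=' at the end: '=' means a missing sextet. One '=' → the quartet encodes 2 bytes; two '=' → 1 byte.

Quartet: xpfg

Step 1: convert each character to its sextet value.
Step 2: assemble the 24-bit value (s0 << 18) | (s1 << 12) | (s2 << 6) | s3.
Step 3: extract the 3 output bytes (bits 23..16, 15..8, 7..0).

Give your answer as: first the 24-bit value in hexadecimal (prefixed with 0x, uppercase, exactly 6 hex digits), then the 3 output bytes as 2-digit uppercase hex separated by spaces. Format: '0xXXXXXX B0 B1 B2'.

Sextets: x=49, p=41, f=31, g=32
24-bit: (49<<18) | (41<<12) | (31<<6) | 32
      = 0xC40000 | 0x029000 | 0x0007C0 | 0x000020
      = 0xC697E0
Bytes: (v>>16)&0xFF=C6, (v>>8)&0xFF=97, v&0xFF=E0

Answer: 0xC697E0 C6 97 E0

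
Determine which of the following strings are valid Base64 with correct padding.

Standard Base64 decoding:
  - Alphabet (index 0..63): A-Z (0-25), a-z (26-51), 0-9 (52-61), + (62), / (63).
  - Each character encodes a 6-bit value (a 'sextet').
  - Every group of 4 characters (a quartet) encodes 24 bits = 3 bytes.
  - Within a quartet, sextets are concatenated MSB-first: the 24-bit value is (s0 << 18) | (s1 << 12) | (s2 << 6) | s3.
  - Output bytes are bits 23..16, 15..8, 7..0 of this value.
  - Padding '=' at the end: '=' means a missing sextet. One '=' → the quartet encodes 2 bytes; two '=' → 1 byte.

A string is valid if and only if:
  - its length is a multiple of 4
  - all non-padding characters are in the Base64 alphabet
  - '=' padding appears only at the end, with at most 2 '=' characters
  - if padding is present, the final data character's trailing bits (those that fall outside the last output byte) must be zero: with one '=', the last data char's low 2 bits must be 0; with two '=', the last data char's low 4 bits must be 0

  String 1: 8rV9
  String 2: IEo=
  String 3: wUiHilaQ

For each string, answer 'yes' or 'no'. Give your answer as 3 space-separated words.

Answer: yes yes yes

Derivation:
String 1: '8rV9' → valid
String 2: 'IEo=' → valid
String 3: 'wUiHilaQ' → valid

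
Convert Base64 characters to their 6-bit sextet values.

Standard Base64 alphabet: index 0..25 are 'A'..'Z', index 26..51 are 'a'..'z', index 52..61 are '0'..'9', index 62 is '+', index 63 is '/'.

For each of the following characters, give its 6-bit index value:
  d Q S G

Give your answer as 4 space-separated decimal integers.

Answer: 29 16 18 6

Derivation:
'd': a..z range, 26 + ord('d') − ord('a') = 29
'Q': A..Z range, ord('Q') − ord('A') = 16
'S': A..Z range, ord('S') − ord('A') = 18
'G': A..Z range, ord('G') − ord('A') = 6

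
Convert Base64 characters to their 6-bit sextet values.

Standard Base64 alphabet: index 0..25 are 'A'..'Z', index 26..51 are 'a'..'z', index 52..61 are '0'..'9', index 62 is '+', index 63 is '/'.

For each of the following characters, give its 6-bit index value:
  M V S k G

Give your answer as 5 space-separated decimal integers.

Answer: 12 21 18 36 6

Derivation:
'M': A..Z range, ord('M') − ord('A') = 12
'V': A..Z range, ord('V') − ord('A') = 21
'S': A..Z range, ord('S') − ord('A') = 18
'k': a..z range, 26 + ord('k') − ord('a') = 36
'G': A..Z range, ord('G') − ord('A') = 6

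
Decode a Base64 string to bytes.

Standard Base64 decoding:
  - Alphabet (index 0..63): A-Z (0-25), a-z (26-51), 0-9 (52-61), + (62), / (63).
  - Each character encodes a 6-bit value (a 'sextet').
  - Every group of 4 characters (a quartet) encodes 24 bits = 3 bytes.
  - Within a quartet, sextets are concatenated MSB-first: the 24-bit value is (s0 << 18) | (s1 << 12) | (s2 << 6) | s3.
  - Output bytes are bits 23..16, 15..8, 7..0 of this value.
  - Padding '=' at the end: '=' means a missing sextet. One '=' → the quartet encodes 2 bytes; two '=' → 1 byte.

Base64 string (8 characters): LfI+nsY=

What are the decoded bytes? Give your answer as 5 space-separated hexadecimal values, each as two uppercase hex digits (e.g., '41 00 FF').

Answer: 2D F2 3E 9E C6

Derivation:
After char 0 ('L'=11): chars_in_quartet=1 acc=0xB bytes_emitted=0
After char 1 ('f'=31): chars_in_quartet=2 acc=0x2DF bytes_emitted=0
After char 2 ('I'=8): chars_in_quartet=3 acc=0xB7C8 bytes_emitted=0
After char 3 ('+'=62): chars_in_quartet=4 acc=0x2DF23E -> emit 2D F2 3E, reset; bytes_emitted=3
After char 4 ('n'=39): chars_in_quartet=1 acc=0x27 bytes_emitted=3
After char 5 ('s'=44): chars_in_quartet=2 acc=0x9EC bytes_emitted=3
After char 6 ('Y'=24): chars_in_quartet=3 acc=0x27B18 bytes_emitted=3
Padding '=': partial quartet acc=0x27B18 -> emit 9E C6; bytes_emitted=5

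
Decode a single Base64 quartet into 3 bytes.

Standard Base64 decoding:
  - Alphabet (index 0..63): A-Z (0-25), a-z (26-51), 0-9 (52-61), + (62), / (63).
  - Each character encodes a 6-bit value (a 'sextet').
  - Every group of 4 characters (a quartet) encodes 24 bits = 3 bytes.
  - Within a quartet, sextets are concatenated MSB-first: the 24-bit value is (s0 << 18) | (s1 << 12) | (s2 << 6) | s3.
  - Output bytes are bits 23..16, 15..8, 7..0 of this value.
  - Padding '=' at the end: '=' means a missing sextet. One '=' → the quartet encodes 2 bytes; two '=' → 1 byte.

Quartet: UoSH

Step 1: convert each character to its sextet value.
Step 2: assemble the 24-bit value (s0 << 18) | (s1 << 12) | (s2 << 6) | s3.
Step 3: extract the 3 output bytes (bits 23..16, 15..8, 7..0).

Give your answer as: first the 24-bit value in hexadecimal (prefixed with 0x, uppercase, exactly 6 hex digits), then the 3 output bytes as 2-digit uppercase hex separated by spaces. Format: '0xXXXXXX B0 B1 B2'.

Sextets: U=20, o=40, S=18, H=7
24-bit: (20<<18) | (40<<12) | (18<<6) | 7
      = 0x500000 | 0x028000 | 0x000480 | 0x000007
      = 0x528487
Bytes: (v>>16)&0xFF=52, (v>>8)&0xFF=84, v&0xFF=87

Answer: 0x528487 52 84 87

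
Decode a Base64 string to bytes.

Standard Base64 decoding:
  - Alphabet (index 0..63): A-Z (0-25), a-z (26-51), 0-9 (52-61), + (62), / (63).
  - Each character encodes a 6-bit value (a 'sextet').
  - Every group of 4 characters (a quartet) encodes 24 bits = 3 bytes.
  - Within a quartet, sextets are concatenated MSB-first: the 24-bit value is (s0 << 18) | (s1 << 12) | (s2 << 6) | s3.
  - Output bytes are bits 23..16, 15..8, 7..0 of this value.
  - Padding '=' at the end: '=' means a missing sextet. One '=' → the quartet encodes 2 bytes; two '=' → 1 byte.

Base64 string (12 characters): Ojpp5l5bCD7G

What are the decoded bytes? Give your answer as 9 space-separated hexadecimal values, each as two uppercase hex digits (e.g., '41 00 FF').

Answer: 3A 3A 69 E6 5E 5B 08 3E C6

Derivation:
After char 0 ('O'=14): chars_in_quartet=1 acc=0xE bytes_emitted=0
After char 1 ('j'=35): chars_in_quartet=2 acc=0x3A3 bytes_emitted=0
After char 2 ('p'=41): chars_in_quartet=3 acc=0xE8E9 bytes_emitted=0
After char 3 ('p'=41): chars_in_quartet=4 acc=0x3A3A69 -> emit 3A 3A 69, reset; bytes_emitted=3
After char 4 ('5'=57): chars_in_quartet=1 acc=0x39 bytes_emitted=3
After char 5 ('l'=37): chars_in_quartet=2 acc=0xE65 bytes_emitted=3
After char 6 ('5'=57): chars_in_quartet=3 acc=0x39979 bytes_emitted=3
After char 7 ('b'=27): chars_in_quartet=4 acc=0xE65E5B -> emit E6 5E 5B, reset; bytes_emitted=6
After char 8 ('C'=2): chars_in_quartet=1 acc=0x2 bytes_emitted=6
After char 9 ('D'=3): chars_in_quartet=2 acc=0x83 bytes_emitted=6
After char 10 ('7'=59): chars_in_quartet=3 acc=0x20FB bytes_emitted=6
After char 11 ('G'=6): chars_in_quartet=4 acc=0x83EC6 -> emit 08 3E C6, reset; bytes_emitted=9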